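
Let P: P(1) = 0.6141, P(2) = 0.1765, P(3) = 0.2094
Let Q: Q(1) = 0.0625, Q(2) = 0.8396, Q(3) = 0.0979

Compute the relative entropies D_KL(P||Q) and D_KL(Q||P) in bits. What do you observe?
D_KL(P||Q) = 1.8570 bits, D_KL(Q||P) = 1.5757 bits. The two directions give different values (D_KL(P||Q) exceeds D_KL(Q||P) by 0.2813 bits): KL divergence is asymmetric.

D_KL(P||Q) = Σ P(x) log₂(P(x)/Q(x))

Computing term by term:
  P(1)·log₂(P(1)/Q(1)) = 0.6141·log₂(0.6141/0.0625) = 2.02441
  P(2)·log₂(P(2)/Q(2)) = 0.1765·log₂(0.1765/0.8396) = -0.39713
  P(3)·log₂(P(3)/Q(3)) = 0.2094·log₂(0.2094/0.0979) = 0.22969

D_KL(P||Q) = 2.02441 - 0.39713 + 0.22969 = 1.85697 ≈ 1.8570 bits

D_KL(Q||P) = Σ Q(x) log₂(Q(x)/P(x))

Computing term by term:
  Q(1)·log₂(Q(1)/P(1)) = 0.0625·log₂(0.0625/0.6141) = -0.20603
  Q(2)·log₂(Q(2)/P(2)) = 0.8396·log₂(0.8396/0.1765) = 1.88913
  Q(3)·log₂(Q(3)/P(3)) = 0.0979·log₂(0.0979/0.2094) = -0.10738

D_KL(Q||P) = -0.20603 + 1.88913 - 0.10738 = 1.57572 ≈ 1.5757 bits

These are NOT equal (difference: 0.2813 bits). KL divergence is asymmetric: D_KL(P||Q) ≠ D_KL(Q||P) in general.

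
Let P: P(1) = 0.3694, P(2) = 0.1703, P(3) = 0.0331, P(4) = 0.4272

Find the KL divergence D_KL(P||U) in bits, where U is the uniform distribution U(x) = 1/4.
0.3474 bits

U(i) = 1/4 for all i

D_KL(P||U) = Σ P(x) log₂(P(x) / (1/4))
           = Σ P(x) log₂(P(x)) + log₂(4)
           = log₂(4) - H(P)

H(P) = -Σ P(x) log₂(P(x)):
  -P(1)·log₂(P(1)) = -(0.3694)·log₂(0.3694) = 0.53073
  -P(2)·log₂(P(2)) = -(0.1703)·log₂(0.1703) = 0.43492
  -P(3)·log₂(P(3)) = -(0.0331)·log₂(0.0331) = 0.16275
  -P(4)·log₂(P(4)) = -(0.4272)·log₂(0.4272) = 0.52418
H(P) = 0.53073 + 0.43492 + 0.16275 + 0.52418 = 1.65258 bits

log₂(4) = 2.00000 bits

D_KL(P||U) = 2.00000 - 1.65258 = 0.34742 ≈ 0.3474 bits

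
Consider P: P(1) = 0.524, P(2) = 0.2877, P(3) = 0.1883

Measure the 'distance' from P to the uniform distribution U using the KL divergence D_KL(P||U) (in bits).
0.1257 bits

U(i) = 1/3 for all i

D_KL(P||U) = Σ P(x) log₂(P(x) / (1/3))
           = Σ P(x) log₂(P(x)) + log₂(3)
           = log₂(3) - H(P)

H(P) = -Σ P(x) log₂(P(x)):
  -P(1)·log₂(P(1)) = -(0.524)·log₂(0.524) = 0.48856
  -P(2)·log₂(P(2)) = -(0.2877)·log₂(0.2877) = 0.51710
  -P(3)·log₂(P(3)) = -(0.1883)·log₂(0.1883) = 0.45359
H(P) = 0.48856 + 0.51710 + 0.45359 = 1.45925 bits

log₂(3) = 1.58496 bits

D_KL(P||U) = 1.58496 - 1.45925 = 0.12571 ≈ 0.1257 bits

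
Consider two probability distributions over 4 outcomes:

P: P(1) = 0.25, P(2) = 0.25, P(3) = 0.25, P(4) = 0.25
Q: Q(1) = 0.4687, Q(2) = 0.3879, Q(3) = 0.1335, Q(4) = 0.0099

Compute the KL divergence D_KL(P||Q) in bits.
1.0057 bits

D_KL(P||Q) = Σ P(x) log₂(P(x)/Q(x))

Computing term by term:
  P(1)·log₂(P(1)/Q(1)) = 0.25·log₂(0.25/0.4687) = -0.22668
  P(2)·log₂(P(2)/Q(2)) = 0.25·log₂(0.25/0.3879) = -0.15844
  P(3)·log₂(P(3)/Q(3)) = 0.25·log₂(0.25/0.1335) = 0.22627
  P(4)·log₂(P(4)/Q(4)) = 0.25·log₂(0.25/0.0099) = 1.16459

D_KL(P||Q) = -0.22668 - 0.15844 + 0.22627 + 1.16459 = 1.00574 ≈ 1.0057 bits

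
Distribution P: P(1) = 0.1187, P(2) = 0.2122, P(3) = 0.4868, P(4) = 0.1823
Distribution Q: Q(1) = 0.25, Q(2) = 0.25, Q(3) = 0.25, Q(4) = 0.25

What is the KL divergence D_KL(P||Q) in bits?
0.2072 bits

D_KL(P||Q) = Σ P(x) log₂(P(x)/Q(x))

Computing term by term:
  P(1)·log₂(P(1)/Q(1)) = 0.1187·log₂(0.1187/0.25) = -0.12756
  P(2)·log₂(P(2)/Q(2)) = 0.2122·log₂(0.2122/0.25) = -0.05019
  P(3)·log₂(P(3)/Q(3)) = 0.4868·log₂(0.4868/0.25) = 0.46801
  P(4)·log₂(P(4)/Q(4)) = 0.1823·log₂(0.1823/0.25) = -0.08306

D_KL(P||Q) = -0.12756 - 0.05019 + 0.46801 - 0.08306 = 0.20720 ≈ 0.2072 bits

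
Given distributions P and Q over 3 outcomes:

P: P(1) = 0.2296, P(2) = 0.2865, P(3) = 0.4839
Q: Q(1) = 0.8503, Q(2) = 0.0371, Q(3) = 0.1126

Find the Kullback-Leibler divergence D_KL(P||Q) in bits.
1.4291 bits

D_KL(P||Q) = Σ P(x) log₂(P(x)/Q(x))

Computing term by term:
  P(1)·log₂(P(1)/Q(1)) = 0.2296·log₂(0.2296/0.8503) = -0.43368
  P(2)·log₂(P(2)/Q(2)) = 0.2865·log₂(0.2865/0.0371) = 0.84490
  P(3)·log₂(P(3)/Q(3)) = 0.4839·log₂(0.4839/0.1126) = 1.01788

D_KL(P||Q) = -0.43368 + 0.84490 + 1.01788 = 1.42910 ≈ 1.4291 bits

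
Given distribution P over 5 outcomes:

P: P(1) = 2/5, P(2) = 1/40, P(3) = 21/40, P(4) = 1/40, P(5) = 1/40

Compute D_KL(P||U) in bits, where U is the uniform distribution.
0.9060 bits

U(i) = 1/5 for all i

D_KL(P||U) = Σ P(x) log₂(P(x) / (1/5))
           = Σ P(x) log₂(P(x)) + log₂(5)
           = log₂(5) - H(P)

H(P) = -Σ P(x) log₂(P(x)):
  -P(1)·log₂(P(1)) = -(2/5)·log₂(2/5) = 0.52877
  -P(2)·log₂(P(2)) = -(1/40)·log₂(1/40) = 0.13305
  -P(3)·log₂(P(3)) = -(21/40)·log₂(21/40) = 0.48805
  -P(4)·log₂(P(4)) = -(1/40)·log₂(1/40) = 0.13305
  -P(5)·log₂(P(5)) = -(1/40)·log₂(1/40) = 0.13305
H(P) = 0.52877 + 0.13305 + 0.48805 + 0.13305 + 0.13305 = 1.41597 bits

log₂(5) = 2.32193 bits

D_KL(P||U) = 2.32193 - 1.41597 = 0.90596 ≈ 0.9060 bits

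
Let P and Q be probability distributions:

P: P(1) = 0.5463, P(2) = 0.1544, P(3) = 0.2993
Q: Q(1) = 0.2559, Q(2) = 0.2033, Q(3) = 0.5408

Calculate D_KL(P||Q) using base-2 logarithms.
0.2810 bits

D_KL(P||Q) = Σ P(x) log₂(P(x)/Q(x))

Computing term by term:
  P(1)·log₂(P(1)/Q(1)) = 0.5463·log₂(0.5463/0.2559) = 0.59771
  P(2)·log₂(P(2)/Q(2)) = 0.1544·log₂(0.1544/0.2033) = -0.06129
  P(3)·log₂(P(3)/Q(3)) = 0.2993·log₂(0.2993/0.5408) = -0.25545

D_KL(P||Q) = 0.59771 - 0.06129 - 0.25545 = 0.28097 ≈ 0.2810 bits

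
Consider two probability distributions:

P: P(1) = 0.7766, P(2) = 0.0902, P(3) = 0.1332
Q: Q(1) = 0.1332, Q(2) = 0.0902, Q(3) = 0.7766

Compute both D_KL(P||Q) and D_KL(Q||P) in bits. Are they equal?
D_KL(P||Q) = 1.6365 bits, D_KL(Q||P) = 1.6365 bits. Yes, in this case they are equal (although KL divergence is not symmetric in general).

D_KL(P||Q) = Σ P(x) log₂(P(x)/Q(x))

Computing term by term:
  P(1)·log₂(P(1)/Q(1)) = 0.7766·log₂(0.7766/0.1332) = 1.97534
  P(2)·log₂(P(2)/Q(2)) = 0.0902·log₂(0.0902/0.0902) = 0.00000
  P(3)·log₂(P(3)/Q(3)) = 0.1332·log₂(0.1332/0.7766) = -0.33880

D_KL(P||Q) = 1.97534 + 0.00000 - 0.33880 = 1.63654 ≈ 1.6365 bits

D_KL(Q||P) = Σ Q(x) log₂(Q(x)/P(x))

Computing term by term:
  Q(1)·log₂(Q(1)/P(1)) = 0.1332·log₂(0.1332/0.7766) = -0.33880
  Q(2)·log₂(Q(2)/P(2)) = 0.0902·log₂(0.0902/0.0902) = 0.00000
  Q(3)·log₂(Q(3)/P(3)) = 0.7766·log₂(0.7766/0.1332) = 1.97534

D_KL(Q||P) = -0.33880 + 0.00000 + 1.97534 = 1.63654 ≈ 1.6365 bits

These ARE equal here. Q is P with outcomes relabeled (Q(1) = P(3), Q(3) = P(1)) by a relabeling that is its own inverse, so the two sums contain exactly the same terms in a different order. This is a special case — KL divergence is not symmetric in general: D_KL(P||Q) ≠ D_KL(Q||P) for most P, Q.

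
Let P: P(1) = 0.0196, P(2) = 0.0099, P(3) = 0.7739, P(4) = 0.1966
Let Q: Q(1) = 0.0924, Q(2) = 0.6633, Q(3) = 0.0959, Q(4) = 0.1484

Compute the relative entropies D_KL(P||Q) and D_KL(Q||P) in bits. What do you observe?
D_KL(P||Q) = 2.3073 bits, D_KL(Q||P) = 3.8812 bits. The two directions give different values (D_KL(Q||P) exceeds D_KL(P||Q) by 1.5739 bits): KL divergence is asymmetric.

D_KL(P||Q) = Σ P(x) log₂(P(x)/Q(x))

Computing term by term:
  P(1)·log₂(P(1)/Q(1)) = 0.0196·log₂(0.0196/0.0924) = -0.04385
  P(2)·log₂(P(2)/Q(2)) = 0.0099·log₂(0.0099/0.6633) = -0.06005
  P(3)·log₂(P(3)/Q(3)) = 0.7739·log₂(0.7739/0.0959) = 2.33141
  P(4)·log₂(P(4)/Q(4)) = 0.1966·log₂(0.1966/0.1484) = 0.07977

D_KL(P||Q) = -0.04385 - 0.06005 + 2.33141 + 0.07977 = 2.30728 ≈ 2.3073 bits

D_KL(Q||P) = Σ Q(x) log₂(Q(x)/P(x))

Computing term by term:
  Q(1)·log₂(Q(1)/P(1)) = 0.0924·log₂(0.0924/0.0196) = 0.20670
  Q(2)·log₂(Q(2)/P(2)) = 0.6633·log₂(0.6633/0.0099) = 4.02364
  Q(3)·log₂(Q(3)/P(3)) = 0.0959·log₂(0.0959/0.7739) = -0.28890
  Q(4)·log₂(Q(4)/P(4)) = 0.1484·log₂(0.1484/0.1966) = -0.06022

D_KL(Q||P) = 0.20670 + 4.02364 - 0.28890 - 0.06022 = 3.88122 ≈ 3.8812 bits

These are NOT equal (difference: 1.5739 bits). KL divergence is asymmetric: D_KL(P||Q) ≠ D_KL(Q||P) in general.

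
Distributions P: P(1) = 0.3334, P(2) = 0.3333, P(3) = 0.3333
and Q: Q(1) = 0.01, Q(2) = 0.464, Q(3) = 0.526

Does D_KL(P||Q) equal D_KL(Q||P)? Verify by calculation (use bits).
D_KL(P||Q) = 1.3083 bits, D_KL(Q||P) = 0.5171 bits. No — D_KL(P||Q) ≠ D_KL(Q||P) for this pair.

D_KL(P||Q) = Σ P(x) log₂(P(x)/Q(x))

Computing term by term:
  P(1)·log₂(P(1)/Q(1)) = 0.3334·log₂(0.3334/0.01) = 1.68673
  P(2)·log₂(P(2)/Q(2)) = 0.3333·log₂(0.3333/0.464) = -0.15909
  P(3)·log₂(P(3)/Q(3)) = 0.3333·log₂(0.3333/0.526) = -0.21939

D_KL(P||Q) = 1.68673 - 0.15909 - 0.21939 = 1.30825 ≈ 1.3083 bits

D_KL(Q||P) = Σ Q(x) log₂(Q(x)/P(x))

Computing term by term:
  Q(1)·log₂(Q(1)/P(1)) = 0.01·log₂(0.01/0.3334) = -0.05059
  Q(2)·log₂(Q(2)/P(2)) = 0.464·log₂(0.464/0.3333) = 0.22147
  Q(3)·log₂(Q(3)/P(3)) = 0.526·log₂(0.526/0.3333) = 0.34624

D_KL(Q||P) = -0.05059 + 0.22147 + 0.34624 = 0.51712 ≈ 0.5171 bits

These are NOT equal (difference: 0.7912 bits). KL divergence is asymmetric: D_KL(P||Q) ≠ D_KL(Q||P) in general.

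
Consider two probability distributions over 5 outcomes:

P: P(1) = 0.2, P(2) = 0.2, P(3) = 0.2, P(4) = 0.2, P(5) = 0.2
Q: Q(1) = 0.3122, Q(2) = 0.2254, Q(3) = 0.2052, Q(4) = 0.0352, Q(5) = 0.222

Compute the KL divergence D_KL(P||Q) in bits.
0.3008 bits

D_KL(P||Q) = Σ P(x) log₂(P(x)/Q(x))

Computing term by term:
  P(1)·log₂(P(1)/Q(1)) = 0.2·log₂(0.2/0.3122) = -0.12849
  P(2)·log₂(P(2)/Q(2)) = 0.2·log₂(0.2/0.2254) = -0.03450
  P(3)·log₂(P(3)/Q(3)) = 0.2·log₂(0.2/0.2052) = -0.00741
  P(4)·log₂(P(4)/Q(4)) = 0.2·log₂(0.2/0.0352) = 0.50127
  P(5)·log₂(P(5)/Q(5)) = 0.2·log₂(0.2/0.222) = -0.03011

D_KL(P||Q) = -0.12849 - 0.03450 - 0.00741 + 0.50127 - 0.03011 = 0.30076 ≈ 0.3008 bits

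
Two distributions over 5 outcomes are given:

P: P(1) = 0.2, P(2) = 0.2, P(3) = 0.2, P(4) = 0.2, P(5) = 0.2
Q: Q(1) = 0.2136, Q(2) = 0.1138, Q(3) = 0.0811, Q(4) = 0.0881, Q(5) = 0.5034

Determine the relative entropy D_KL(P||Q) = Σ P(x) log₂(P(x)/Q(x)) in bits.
0.3744 bits

D_KL(P||Q) = Σ P(x) log₂(P(x)/Q(x))

Computing term by term:
  P(1)·log₂(P(1)/Q(1)) = 0.2·log₂(0.2/0.2136) = -0.01898
  P(2)·log₂(P(2)/Q(2)) = 0.2·log₂(0.2/0.1138) = 0.16270
  P(3)·log₂(P(3)/Q(3)) = 0.2·log₂(0.2/0.0811) = 0.26045
  P(4)·log₂(P(4)/Q(4)) = 0.2·log₂(0.2/0.0881) = 0.23656
  P(5)·log₂(P(5)/Q(5)) = 0.2·log₂(0.2/0.5034) = -0.26634

D_KL(P||Q) = -0.01898 + 0.16270 + 0.26045 + 0.23656 - 0.26634 = 0.37439 ≈ 0.3744 bits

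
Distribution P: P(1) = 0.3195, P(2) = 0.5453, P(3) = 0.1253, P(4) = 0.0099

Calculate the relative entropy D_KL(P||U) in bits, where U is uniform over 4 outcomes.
0.5556 bits

U(i) = 1/4 for all i

D_KL(P||U) = Σ P(x) log₂(P(x) / (1/4))
           = Σ P(x) log₂(P(x)) + log₂(4)
           = log₂(4) - H(P)

H(P) = -Σ P(x) log₂(P(x)):
  -P(1)·log₂(P(1)) = -(0.3195)·log₂(0.3195) = 0.52593
  -P(2)·log₂(P(2)) = -(0.5453)·log₂(0.5453) = 0.47707
  -P(3)·log₂(P(3)) = -(0.1253)·log₂(0.1253) = 0.37547
  -P(4)·log₂(P(4)) = -(0.0099)·log₂(0.0099) = 0.06592
H(P) = 0.52593 + 0.47707 + 0.37547 + 0.06592 = 1.44439 bits

log₂(4) = 2.00000 bits

D_KL(P||U) = 2.00000 - 1.44439 = 0.55561 ≈ 0.5556 bits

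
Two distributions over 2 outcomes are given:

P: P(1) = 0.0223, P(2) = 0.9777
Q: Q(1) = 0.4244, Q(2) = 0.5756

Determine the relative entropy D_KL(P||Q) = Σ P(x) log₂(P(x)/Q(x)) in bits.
0.6525 bits

D_KL(P||Q) = Σ P(x) log₂(P(x)/Q(x))

Computing term by term:
  P(1)·log₂(P(1)/Q(1)) = 0.0223·log₂(0.0223/0.4244) = -0.09478
  P(2)·log₂(P(2)/Q(2)) = 0.9777·log₂(0.9777/0.5756) = 0.74728

D_KL(P||Q) = -0.09478 + 0.74728 = 0.65250 ≈ 0.6525 bits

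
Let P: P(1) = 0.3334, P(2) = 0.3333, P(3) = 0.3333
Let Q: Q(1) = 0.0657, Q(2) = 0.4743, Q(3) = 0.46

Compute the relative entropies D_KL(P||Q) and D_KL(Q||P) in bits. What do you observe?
D_KL(P||Q) = 0.4567 bits, D_KL(Q||P) = 0.3013 bits. The two directions give different values (D_KL(P||Q) exceeds D_KL(Q||P) by 0.1554 bits): KL divergence is asymmetric.

D_KL(P||Q) = Σ P(x) log₂(P(x)/Q(x))

Computing term by term:
  P(1)·log₂(P(1)/Q(1)) = 0.3334·log₂(0.3334/0.0657) = 0.78125
  P(2)·log₂(P(2)/Q(2)) = 0.3333·log₂(0.3333/0.4743) = -0.16964
  P(3)·log₂(P(3)/Q(3)) = 0.3333·log₂(0.3333/0.46) = -0.15492

D_KL(P||Q) = 0.78125 - 0.16964 - 0.15492 = 0.45669 ≈ 0.4567 bits

D_KL(Q||P) = Σ Q(x) log₂(Q(x)/P(x))

Computing term by term:
  Q(1)·log₂(Q(1)/P(1)) = 0.0657·log₂(0.0657/0.3334) = -0.15395
  Q(2)·log₂(Q(2)/P(2)) = 0.4743·log₂(0.4743/0.3333) = 0.24141
  Q(3)·log₂(Q(3)/P(3)) = 0.46·log₂(0.46/0.3333) = 0.21381

D_KL(Q||P) = -0.15395 + 0.24141 + 0.21381 = 0.30127 ≈ 0.3013 bits

These are NOT equal (difference: 0.1554 bits). KL divergence is asymmetric: D_KL(P||Q) ≠ D_KL(Q||P) in general.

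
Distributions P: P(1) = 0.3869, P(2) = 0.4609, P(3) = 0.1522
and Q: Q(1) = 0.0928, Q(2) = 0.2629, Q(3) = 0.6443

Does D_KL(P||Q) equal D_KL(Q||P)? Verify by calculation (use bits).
D_KL(P||Q) = 0.8534 bits, D_KL(Q||P) = 0.9372 bits. No — D_KL(P||Q) ≠ D_KL(Q||P) for this pair.

D_KL(P||Q) = Σ P(x) log₂(P(x)/Q(x))

Computing term by term:
  P(1)·log₂(P(1)/Q(1)) = 0.3869·log₂(0.3869/0.0928) = 0.79692
  P(2)·log₂(P(2)/Q(2)) = 0.4609·log₂(0.4609/0.2629) = 0.37330
  P(3)·log₂(P(3)/Q(3)) = 0.1522·log₂(0.1522/0.6443) = -0.31684

D_KL(P||Q) = 0.79692 + 0.37330 - 0.31684 = 0.85338 ≈ 0.8534 bits

D_KL(Q||P) = Σ Q(x) log₂(Q(x)/P(x))

Computing term by term:
  Q(1)·log₂(Q(1)/P(1)) = 0.0928·log₂(0.0928/0.3869) = -0.19115
  Q(2)·log₂(Q(2)/P(2)) = 0.2629·log₂(0.2629/0.4609) = -0.21293
  Q(3)·log₂(Q(3)/P(3)) = 0.6443·log₂(0.6443/0.1522) = 1.34128

D_KL(Q||P) = -0.19115 - 0.21293 + 1.34128 = 0.93720 ≈ 0.9372 bits

These are NOT equal (difference: 0.0838 bits). KL divergence is asymmetric: D_KL(P||Q) ≠ D_KL(Q||P) in general.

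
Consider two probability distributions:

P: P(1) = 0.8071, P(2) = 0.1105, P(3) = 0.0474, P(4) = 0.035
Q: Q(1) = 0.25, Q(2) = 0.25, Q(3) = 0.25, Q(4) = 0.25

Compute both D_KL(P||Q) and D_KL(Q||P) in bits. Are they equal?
D_KL(P||Q) = 1.0215 bits, D_KL(Q||P) = 1.1806 bits. No, they are not equal.

D_KL(P||Q) = Σ P(x) log₂(P(x)/Q(x))

Computing term by term:
  P(1)·log₂(P(1)/Q(1)) = 0.8071·log₂(0.8071/0.25) = 1.36466
  P(2)·log₂(P(2)/Q(2)) = 0.1105·log₂(0.1105/0.25) = -0.13016
  P(3)·log₂(P(3)/Q(3)) = 0.0474·log₂(0.0474/0.25) = -0.11371
  P(4)·log₂(P(4)/Q(4)) = 0.035·log₂(0.035/0.25) = -0.09928

D_KL(P||Q) = 1.36466 - 0.13016 - 0.11371 - 0.09928 = 1.02151 ≈ 1.0215 bits

D_KL(Q||P) = Σ Q(x) log₂(Q(x)/P(x))

Computing term by term:
  Q(1)·log₂(Q(1)/P(1)) = 0.25·log₂(0.25/0.8071) = -0.42270
  Q(2)·log₂(Q(2)/P(2)) = 0.25·log₂(0.25/0.1105) = 0.29447
  Q(3)·log₂(Q(3)/P(3)) = 0.25·log₂(0.25/0.0474) = 0.59974
  Q(4)·log₂(Q(4)/P(4)) = 0.25·log₂(0.25/0.035) = 0.70913

D_KL(Q||P) = -0.42270 + 0.29447 + 0.59974 + 0.70913 = 1.18064 ≈ 1.1806 bits

These are NOT equal (difference: 0.1591 bits). KL divergence is asymmetric: D_KL(P||Q) ≠ D_KL(Q||P) in general.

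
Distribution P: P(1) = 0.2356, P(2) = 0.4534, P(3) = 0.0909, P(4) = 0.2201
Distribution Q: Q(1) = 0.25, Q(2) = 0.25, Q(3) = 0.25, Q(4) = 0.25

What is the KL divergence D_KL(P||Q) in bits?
0.1961 bits

D_KL(P||Q) = Σ P(x) log₂(P(x)/Q(x))

Computing term by term:
  P(1)·log₂(P(1)/Q(1)) = 0.2356·log₂(0.2356/0.25) = -0.02016
  P(2)·log₂(P(2)/Q(2)) = 0.4534·log₂(0.4534/0.25) = 0.38941
  P(3)·log₂(P(3)/Q(3)) = 0.0909·log₂(0.0909/0.25) = -0.13268
  P(4)·log₂(P(4)/Q(4)) = 0.2201·log₂(0.2201/0.25) = -0.04045

D_KL(P||Q) = -0.02016 + 0.38941 - 0.13268 - 0.04045 = 0.19612 ≈ 0.1961 bits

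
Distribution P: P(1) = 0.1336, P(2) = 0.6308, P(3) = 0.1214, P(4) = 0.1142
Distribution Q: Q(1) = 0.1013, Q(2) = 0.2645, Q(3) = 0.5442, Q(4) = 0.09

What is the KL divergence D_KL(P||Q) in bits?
0.6208 bits

D_KL(P||Q) = Σ P(x) log₂(P(x)/Q(x))

Computing term by term:
  P(1)·log₂(P(1)/Q(1)) = 0.1336·log₂(0.1336/0.1013) = 0.05334
  P(2)·log₂(P(2)/Q(2)) = 0.6308·log₂(0.6308/0.2645) = 0.79097
  P(3)·log₂(P(3)/Q(3)) = 0.1214·log₂(0.1214/0.5442) = -0.26275
  P(4)·log₂(P(4)/Q(4)) = 0.1142·log₂(0.1142/0.09) = 0.03924

D_KL(P||Q) = 0.05334 + 0.79097 - 0.26275 + 0.03924 = 0.62080 ≈ 0.6208 bits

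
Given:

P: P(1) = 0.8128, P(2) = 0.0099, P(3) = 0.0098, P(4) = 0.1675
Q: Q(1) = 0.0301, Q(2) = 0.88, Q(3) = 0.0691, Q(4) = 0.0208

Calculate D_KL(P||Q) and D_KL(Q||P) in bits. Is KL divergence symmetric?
D_KL(P||Q) = 4.2773 bits, D_KL(Q||P) = 5.6860 bits. No, KL divergence is not symmetric.

D_KL(P||Q) = Σ P(x) log₂(P(x)/Q(x))

Computing term by term:
  P(1)·log₂(P(1)/Q(1)) = 0.8128·log₂(0.8128/0.0301) = 3.86492
  P(2)·log₂(P(2)/Q(2)) = 0.0099·log₂(0.0099/0.88) = -0.06409
  P(3)·log₂(P(3)/Q(3)) = 0.0098·log₂(0.0098/0.0691) = -0.02761
  P(4)·log₂(P(4)/Q(4)) = 0.1675·log₂(0.1675/0.0208) = 0.50409

D_KL(P||Q) = 3.86492 - 0.06409 - 0.02761 + 0.50409 = 4.27731 ≈ 4.2773 bits

D_KL(Q||P) = Σ Q(x) log₂(Q(x)/P(x))

Computing term by term:
  Q(1)·log₂(Q(1)/P(1)) = 0.0301·log₂(0.0301/0.8128) = -0.14313
  Q(2)·log₂(Q(2)/P(2)) = 0.88·log₂(0.88/0.0099) = 5.69706
  Q(3)·log₂(Q(3)/P(3)) = 0.0691·log₂(0.0691/0.0098) = 0.19471
  Q(4)·log₂(Q(4)/P(4)) = 0.0208·log₂(0.0208/0.1675) = -0.06260

D_KL(Q||P) = -0.14313 + 5.69706 + 0.19471 - 0.06260 = 5.68604 ≈ 5.6860 bits

These are NOT equal (difference: 1.4087 bits). KL divergence is asymmetric: D_KL(P||Q) ≠ D_KL(Q||P) in general.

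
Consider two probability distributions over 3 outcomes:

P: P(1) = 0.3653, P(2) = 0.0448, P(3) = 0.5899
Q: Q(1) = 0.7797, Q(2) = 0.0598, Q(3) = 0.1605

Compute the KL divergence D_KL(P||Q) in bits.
0.6895 bits

D_KL(P||Q) = Σ P(x) log₂(P(x)/Q(x))

Computing term by term:
  P(1)·log₂(P(1)/Q(1)) = 0.3653·log₂(0.3653/0.7797) = -0.39958
  P(2)·log₂(P(2)/Q(2)) = 0.0448·log₂(0.0448/0.0598) = -0.01867
  P(3)·log₂(P(3)/Q(3)) = 0.5899·log₂(0.5899/0.1605) = 1.10777

D_KL(P||Q) = -0.39958 - 0.01867 + 1.10777 = 0.68952 ≈ 0.6895 bits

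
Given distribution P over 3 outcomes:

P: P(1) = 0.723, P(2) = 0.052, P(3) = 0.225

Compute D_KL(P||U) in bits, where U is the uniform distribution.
0.5406 bits

U(i) = 1/3 for all i

D_KL(P||U) = Σ P(x) log₂(P(x) / (1/3))
           = Σ P(x) log₂(P(x)) + log₂(3)
           = log₂(3) - H(P)

H(P) = -Σ P(x) log₂(P(x)):
  -P(1)·log₂(P(1)) = -(0.723)·log₂(0.723) = 0.33832
  -P(2)·log₂(P(2)) = -(0.052)·log₂(0.052) = 0.22180
  -P(3)·log₂(P(3)) = -(0.225)·log₂(0.225) = 0.48420
H(P) = 0.33832 + 0.22180 + 0.48420 = 1.04432 bits

log₂(3) = 1.58496 bits

D_KL(P||U) = 1.58496 - 1.04432 = 0.54064 ≈ 0.5406 bits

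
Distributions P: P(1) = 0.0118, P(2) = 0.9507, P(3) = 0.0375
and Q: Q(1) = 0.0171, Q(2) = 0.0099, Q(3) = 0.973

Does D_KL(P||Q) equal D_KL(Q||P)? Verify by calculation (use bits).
D_KL(P||Q) = 6.0783 bits, D_KL(Q||P) = 4.5146 bits. No — D_KL(P||Q) ≠ D_KL(Q||P) for this pair.

D_KL(P||Q) = Σ P(x) log₂(P(x)/Q(x))

Computing term by term:
  P(1)·log₂(P(1)/Q(1)) = 0.0118·log₂(0.0118/0.0171) = -0.00632
  P(2)·log₂(P(2)/Q(2)) = 0.9507·log₂(0.9507/0.0099) = 6.26076
  P(3)·log₂(P(3)/Q(3)) = 0.0375·log₂(0.0375/0.973) = -0.17616

D_KL(P||Q) = -0.00632 + 6.26076 - 0.17616 = 6.07828 ≈ 6.0783 bits

D_KL(Q||P) = Σ Q(x) log₂(Q(x)/P(x))

Computing term by term:
  Q(1)·log₂(Q(1)/P(1)) = 0.0171·log₂(0.0171/0.0118) = 0.00915
  Q(2)·log₂(Q(2)/P(2)) = 0.0099·log₂(0.0099/0.9507) = -0.06520
  Q(3)·log₂(Q(3)/P(3)) = 0.973·log₂(0.973/0.0375) = 4.57065

D_KL(Q||P) = 0.00915 - 0.06520 + 4.57065 = 4.51460 ≈ 4.5146 bits

These are NOT equal (difference: 1.5637 bits). KL divergence is asymmetric: D_KL(P||Q) ≠ D_KL(Q||P) in general.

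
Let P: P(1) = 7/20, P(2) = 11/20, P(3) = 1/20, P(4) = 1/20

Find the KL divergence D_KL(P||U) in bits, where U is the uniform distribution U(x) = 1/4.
0.5633 bits

U(i) = 1/4 for all i

D_KL(P||U) = Σ P(x) log₂(P(x) / (1/4))
           = Σ P(x) log₂(P(x)) + log₂(4)
           = log₂(4) - H(P)

H(P) = -Σ P(x) log₂(P(x)):
  -P(1)·log₂(P(1)) = -(7/20)·log₂(7/20) = 0.53010
  -P(2)·log₂(P(2)) = -(11/20)·log₂(11/20) = 0.47437
  -P(3)·log₂(P(3)) = -(1/20)·log₂(1/20) = 0.21610
  -P(4)·log₂(P(4)) = -(1/20)·log₂(1/20) = 0.21610
H(P) = 0.53010 + 0.47437 + 0.21610 + 0.21610 = 1.43667 bits

log₂(4) = 2.00000 bits

D_KL(P||U) = 2.00000 - 1.43667 = 0.56333 ≈ 0.5633 bits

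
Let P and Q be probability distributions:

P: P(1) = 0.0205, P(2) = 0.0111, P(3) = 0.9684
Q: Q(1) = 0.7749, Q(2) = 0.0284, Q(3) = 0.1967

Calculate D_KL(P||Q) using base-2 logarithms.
2.1045 bits

D_KL(P||Q) = Σ P(x) log₂(P(x)/Q(x))

Computing term by term:
  P(1)·log₂(P(1)/Q(1)) = 0.0205·log₂(0.0205/0.7749) = -0.10743
  P(2)·log₂(P(2)/Q(2)) = 0.0111·log₂(0.0111/0.0284) = -0.01504
  P(3)·log₂(P(3)/Q(3)) = 0.9684·log₂(0.9684/0.1967) = 2.22694

D_KL(P||Q) = -0.10743 - 0.01504 + 2.22694 = 2.10447 ≈ 2.1045 bits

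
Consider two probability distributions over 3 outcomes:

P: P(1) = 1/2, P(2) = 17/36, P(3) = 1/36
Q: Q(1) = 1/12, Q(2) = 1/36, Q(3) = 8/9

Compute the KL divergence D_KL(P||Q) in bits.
3.0838 bits

D_KL(P||Q) = Σ P(x) log₂(P(x)/Q(x))

Computing term by term:
  P(1)·log₂(P(1)/Q(1)) = (1/2)·log₂((1/2)/(1/12)) = 1.29248
  P(2)·log₂(P(2)/Q(2)) = (17/36)·log₂((17/36)/(1/36)) = 1.93019
  P(3)·log₂(P(3)/Q(3)) = (1/36)·log₂((1/36)/(8/9)) = -0.13889

D_KL(P||Q) = 1.29248 + 1.93019 - 0.13889 = 3.08378 ≈ 3.0838 bits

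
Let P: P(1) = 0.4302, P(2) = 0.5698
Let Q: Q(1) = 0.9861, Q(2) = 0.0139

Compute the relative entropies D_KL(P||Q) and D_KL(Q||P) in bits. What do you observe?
D_KL(P||Q) = 2.5378 bits, D_KL(Q||P) = 1.1056 bits. The two directions give different values (D_KL(P||Q) exceeds D_KL(Q||P) by 1.4322 bits): KL divergence is asymmetric.

D_KL(P||Q) = Σ P(x) log₂(P(x)/Q(x))

Computing term by term:
  P(1)·log₂(P(1)/Q(1)) = 0.4302·log₂(0.4302/0.9861) = -0.51483
  P(2)·log₂(P(2)/Q(2)) = 0.5698·log₂(0.5698/0.0139) = 3.05259

D_KL(P||Q) = -0.51483 + 3.05259 = 2.53776 ≈ 2.5378 bits

D_KL(Q||P) = Σ Q(x) log₂(Q(x)/P(x))

Computing term by term:
  Q(1)·log₂(Q(1)/P(1)) = 0.9861·log₂(0.9861/0.4302) = 1.18009
  Q(2)·log₂(Q(2)/P(2)) = 0.0139·log₂(0.0139/0.5698) = -0.07447

D_KL(Q||P) = 1.18009 - 0.07447 = 1.10562 ≈ 1.1056 bits

These are NOT equal (difference: 1.4322 bits). KL divergence is asymmetric: D_KL(P||Q) ≠ D_KL(Q||P) in general.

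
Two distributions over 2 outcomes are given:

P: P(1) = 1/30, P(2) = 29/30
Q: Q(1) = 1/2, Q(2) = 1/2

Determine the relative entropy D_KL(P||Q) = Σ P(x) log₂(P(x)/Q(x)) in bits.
0.7892 bits

D_KL(P||Q) = Σ P(x) log₂(P(x)/Q(x))

Computing term by term:
  P(1)·log₂(P(1)/Q(1)) = (1/30)·log₂((1/30)/(1/2)) = -0.13023
  P(2)·log₂(P(2)/Q(2)) = (29/30)·log₂((29/30)/(1/2)) = 0.91939

D_KL(P||Q) = -0.13023 + 0.91939 = 0.78916 ≈ 0.7892 bits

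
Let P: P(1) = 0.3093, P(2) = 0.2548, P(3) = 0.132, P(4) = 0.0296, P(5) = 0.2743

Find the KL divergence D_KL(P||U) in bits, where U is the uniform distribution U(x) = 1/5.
0.2479 bits

U(i) = 1/5 for all i

D_KL(P||U) = Σ P(x) log₂(P(x) / (1/5))
           = Σ P(x) log₂(P(x)) + log₂(5)
           = log₂(5) - H(P)

H(P) = -Σ P(x) log₂(P(x)):
  -P(1)·log₂(P(1)) = -(0.3093)·log₂(0.3093) = 0.52362
  -P(2)·log₂(P(2)) = -(0.2548)·log₂(0.2548) = 0.50261
  -P(3)·log₂(P(3)) = -(0.132)·log₂(0.132) = 0.38562
  -P(4)·log₂(P(4)) = -(0.0296)·log₂(0.0296) = 0.15032
  -P(5)·log₂(P(5)) = -(0.2743)·log₂(0.2743) = 0.51189
H(P) = 0.52362 + 0.50261 + 0.38562 + 0.15032 + 0.51189 = 2.07406 bits

log₂(5) = 2.32193 bits

D_KL(P||U) = 2.32193 - 2.07406 = 0.24787 ≈ 0.2479 bits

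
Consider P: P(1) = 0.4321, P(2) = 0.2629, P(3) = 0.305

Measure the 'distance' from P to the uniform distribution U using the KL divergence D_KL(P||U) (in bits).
0.0327 bits

U(i) = 1/3 for all i

D_KL(P||U) = Σ P(x) log₂(P(x) / (1/3))
           = Σ P(x) log₂(P(x)) + log₂(3)
           = log₂(3) - H(P)

H(P) = -Σ P(x) log₂(P(x)):
  -P(1)·log₂(P(1)) = -(0.4321)·log₂(0.4321) = 0.52308
  -P(2)·log₂(P(2)) = -(0.2629)·log₂(0.2629) = 0.50672
  -P(3)·log₂(P(3)) = -(0.305)·log₂(0.305) = 0.52250
H(P) = 0.52308 + 0.50672 + 0.52250 = 1.55230 bits

log₂(3) = 1.58496 bits

D_KL(P||U) = 1.58496 - 1.55230 = 0.03266 ≈ 0.0327 bits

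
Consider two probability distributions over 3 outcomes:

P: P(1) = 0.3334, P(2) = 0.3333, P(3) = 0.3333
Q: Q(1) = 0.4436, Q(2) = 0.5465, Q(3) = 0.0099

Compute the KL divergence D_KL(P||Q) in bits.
1.3158 bits

D_KL(P||Q) = Σ P(x) log₂(P(x)/Q(x))

Computing term by term:
  P(1)·log₂(P(1)/Q(1)) = 0.3334·log₂(0.3334/0.4436) = -0.13736
  P(2)·log₂(P(2)/Q(2)) = 0.3333·log₂(0.3333/0.5465) = -0.23778
  P(3)·log₂(P(3)/Q(3)) = 0.3333·log₂(0.3333/0.0099) = 1.69091

D_KL(P||Q) = -0.13736 - 0.23778 + 1.69091 = 1.31577 ≈ 1.3158 bits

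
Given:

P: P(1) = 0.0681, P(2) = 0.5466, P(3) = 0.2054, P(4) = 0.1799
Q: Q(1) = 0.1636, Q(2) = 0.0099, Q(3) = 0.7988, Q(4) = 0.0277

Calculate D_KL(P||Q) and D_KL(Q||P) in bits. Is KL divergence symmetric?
D_KL(P||Q) = 3.1602 bits, D_KL(Q||P) = 1.6400 bits. No, KL divergence is not symmetric.

D_KL(P||Q) = Σ P(x) log₂(P(x)/Q(x))

Computing term by term:
  P(1)·log₂(P(1)/Q(1)) = 0.0681·log₂(0.0681/0.1636) = -0.08611
  P(2)·log₂(P(2)/Q(2)) = 0.5466·log₂(0.5466/0.0099) = 3.16313
  P(3)·log₂(P(3)/Q(3)) = 0.2054·log₂(0.2054/0.7988) = -0.40246
  P(4)·log₂(P(4)/Q(4)) = 0.1799·log₂(0.1799/0.0277) = 0.48559

D_KL(P||Q) = -0.08611 + 3.16313 - 0.40246 + 0.48559 = 3.16015 ≈ 3.1602 bits

D_KL(Q||P) = Σ Q(x) log₂(Q(x)/P(x))

Computing term by term:
  Q(1)·log₂(Q(1)/P(1)) = 0.1636·log₂(0.1636/0.0681) = 0.20686
  Q(2)·log₂(Q(2)/P(2)) = 0.0099·log₂(0.0099/0.5466) = -0.05729
  Q(3)·log₂(Q(3)/P(3)) = 0.7988·log₂(0.7988/0.2054) = 1.56517
  Q(4)·log₂(Q(4)/P(4)) = 0.0277·log₂(0.0277/0.1799) = -0.07477

D_KL(Q||P) = 0.20686 - 0.05729 + 1.56517 - 0.07477 = 1.63997 ≈ 1.6400 bits

These are NOT equal (difference: 1.5202 bits). KL divergence is asymmetric: D_KL(P||Q) ≠ D_KL(Q||P) in general.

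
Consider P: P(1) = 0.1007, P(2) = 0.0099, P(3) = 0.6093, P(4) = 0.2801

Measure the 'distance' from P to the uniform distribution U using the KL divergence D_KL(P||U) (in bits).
0.6508 bits

U(i) = 1/4 for all i

D_KL(P||U) = Σ P(x) log₂(P(x) / (1/4))
           = Σ P(x) log₂(P(x)) + log₂(4)
           = log₂(4) - H(P)

H(P) = -Σ P(x) log₂(P(x)):
  -P(1)·log₂(P(1)) = -(0.1007)·log₂(0.1007) = 0.33350
  -P(2)·log₂(P(2)) = -(0.0099)·log₂(0.0099) = 0.06592
  -P(3)·log₂(P(3)) = -(0.6093)·log₂(0.6093) = 0.43551
  -P(4)·log₂(P(4)) = -(0.2801)·log₂(0.2801) = 0.51426
H(P) = 0.33350 + 0.06592 + 0.43551 + 0.51426 = 1.34919 bits

log₂(4) = 2.00000 bits

D_KL(P||U) = 2.00000 - 1.34919 = 0.65081 ≈ 0.6508 bits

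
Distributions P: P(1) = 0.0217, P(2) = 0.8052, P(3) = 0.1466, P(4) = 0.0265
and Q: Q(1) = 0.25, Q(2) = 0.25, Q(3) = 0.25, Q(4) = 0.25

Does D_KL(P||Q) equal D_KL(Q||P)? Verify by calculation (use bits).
D_KL(P||Q) = 1.0835 bits, D_KL(Q||P) = 1.4617 bits. No — D_KL(P||Q) ≠ D_KL(Q||P) for this pair.

D_KL(P||Q) = Σ P(x) log₂(P(x)/Q(x))

Computing term by term:
  P(1)·log₂(P(1)/Q(1)) = 0.0217·log₂(0.0217/0.25) = -0.07652
  P(2)·log₂(P(2)/Q(2)) = 0.8052·log₂(0.8052/0.25) = 1.35871
  P(3)·log₂(P(3)/Q(3)) = 0.1466·log₂(0.1466/0.25) = -0.11289
  P(4)·log₂(P(4)/Q(4)) = 0.0265·log₂(0.0265/0.25) = -0.08580

D_KL(P||Q) = -0.07652 + 1.35871 - 0.11289 - 0.08580 = 1.08350 ≈ 1.0835 bits

D_KL(Q||P) = Σ Q(x) log₂(Q(x)/P(x))

Computing term by term:
  Q(1)·log₂(Q(1)/P(1)) = 0.25·log₂(0.25/0.0217) = 0.88154
  Q(2)·log₂(Q(2)/P(2)) = 0.25·log₂(0.25/0.8052) = -0.42185
  Q(3)·log₂(Q(3)/P(3)) = 0.25·log₂(0.25/0.1466) = 0.19251
  Q(4)·log₂(Q(4)/P(4)) = 0.25·log₂(0.25/0.0265) = 0.80947

D_KL(Q||P) = 0.88154 - 0.42185 + 0.19251 + 0.80947 = 1.46167 ≈ 1.4617 bits

These are NOT equal (difference: 0.3782 bits). KL divergence is asymmetric: D_KL(P||Q) ≠ D_KL(Q||P) in general.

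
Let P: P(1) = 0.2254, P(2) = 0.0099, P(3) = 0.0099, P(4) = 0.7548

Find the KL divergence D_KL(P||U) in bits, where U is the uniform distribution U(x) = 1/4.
1.0774 bits

U(i) = 1/4 for all i

D_KL(P||U) = Σ P(x) log₂(P(x) / (1/4))
           = Σ P(x) log₂(P(x)) + log₂(4)
           = log₂(4) - H(P)

H(P) = -Σ P(x) log₂(P(x)):
  -P(1)·log₂(P(1)) = -(0.2254)·log₂(0.2254) = 0.48448
  -P(2)·log₂(P(2)) = -(0.0099)·log₂(0.0099) = 0.06592
  -P(3)·log₂(P(3)) = -(0.0099)·log₂(0.0099) = 0.06592
  -P(4)·log₂(P(4)) = -(0.7548)·log₂(0.7548) = 0.30632
H(P) = 0.48448 + 0.06592 + 0.06592 + 0.30632 = 0.92264 bits

log₂(4) = 2.00000 bits

D_KL(P||U) = 2.00000 - 0.92264 = 1.07736 ≈ 1.0774 bits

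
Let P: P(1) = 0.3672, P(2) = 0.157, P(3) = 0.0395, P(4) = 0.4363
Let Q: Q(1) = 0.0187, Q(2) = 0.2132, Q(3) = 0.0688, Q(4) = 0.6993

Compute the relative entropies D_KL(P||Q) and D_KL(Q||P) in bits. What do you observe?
D_KL(P||Q) = 1.1794 bits, D_KL(Q||P) = 0.5448 bits. The two directions give different values (D_KL(P||Q) exceeds D_KL(Q||P) by 0.6346 bits): KL divergence is asymmetric.

D_KL(P||Q) = Σ P(x) log₂(P(x)/Q(x))

Computing term by term:
  P(1)·log₂(P(1)/Q(1)) = 0.3672·log₂(0.3672/0.0187) = 1.57729
  P(2)·log₂(P(2)/Q(2)) = 0.157·log₂(0.157/0.2132) = -0.06931
  P(3)·log₂(P(3)/Q(3)) = 0.0395·log₂(0.0395/0.0688) = -0.03162
  P(4)·log₂(P(4)/Q(4)) = 0.4363·log₂(0.4363/0.6993) = -0.29694

D_KL(P||Q) = 1.57729 - 0.06931 - 0.03162 - 0.29694 = 1.17942 ≈ 1.1794 bits

D_KL(Q||P) = Σ Q(x) log₂(Q(x)/P(x))

Computing term by term:
  Q(1)·log₂(Q(1)/P(1)) = 0.0187·log₂(0.0187/0.3672) = -0.08033
  Q(2)·log₂(Q(2)/P(2)) = 0.2132·log₂(0.2132/0.157) = 0.09412
  Q(3)·log₂(Q(3)/P(3)) = 0.0688·log₂(0.0688/0.0395) = 0.05508
  Q(4)·log₂(Q(4)/P(4)) = 0.6993·log₂(0.6993/0.4363) = 0.47594

D_KL(Q||P) = -0.08033 + 0.09412 + 0.05508 + 0.47594 = 0.54481 ≈ 0.5448 bits

These are NOT equal (difference: 0.6346 bits). KL divergence is asymmetric: D_KL(P||Q) ≠ D_KL(Q||P) in general.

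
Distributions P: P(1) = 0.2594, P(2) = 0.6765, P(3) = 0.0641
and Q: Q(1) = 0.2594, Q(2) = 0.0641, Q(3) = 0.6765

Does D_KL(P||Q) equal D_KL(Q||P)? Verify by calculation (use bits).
D_KL(P||Q) = 2.0820 bits, D_KL(Q||P) = 2.0820 bits. Yes — for this pair D_KL(P||Q) = D_KL(Q||P).

D_KL(P||Q) = Σ P(x) log₂(P(x)/Q(x))

Computing term by term:
  P(1)·log₂(P(1)/Q(1)) = 0.2594·log₂(0.2594/0.2594) = 0.00000
  P(2)·log₂(P(2)/Q(2)) = 0.6765·log₂(0.6765/0.0641) = 2.29989
  P(3)·log₂(P(3)/Q(3)) = 0.0641·log₂(0.0641/0.6765) = -0.21792

D_KL(P||Q) = 0.00000 + 2.29989 - 0.21792 = 2.08197 ≈ 2.0820 bits

D_KL(Q||P) = Σ Q(x) log₂(Q(x)/P(x))

Computing term by term:
  Q(1)·log₂(Q(1)/P(1)) = 0.2594·log₂(0.2594/0.2594) = 0.00000
  Q(2)·log₂(Q(2)/P(2)) = 0.0641·log₂(0.0641/0.6765) = -0.21792
  Q(3)·log₂(Q(3)/P(3)) = 0.6765·log₂(0.6765/0.0641) = 2.29989

D_KL(Q||P) = 0.00000 - 0.21792 + 2.29989 = 2.08197 ≈ 2.0820 bits

These ARE equal here. Q is P with outcomes relabeled (Q(2) = P(3), Q(3) = P(2)) by a relabeling that is its own inverse, so the two sums contain exactly the same terms in a different order. This is a special case — KL divergence is not symmetric in general: D_KL(P||Q) ≠ D_KL(Q||P) for most P, Q.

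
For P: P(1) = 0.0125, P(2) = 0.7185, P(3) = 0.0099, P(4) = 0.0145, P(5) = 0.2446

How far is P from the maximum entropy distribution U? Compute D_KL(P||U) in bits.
1.2488 bits

U(i) = 1/5 for all i

D_KL(P||U) = Σ P(x) log₂(P(x) / (1/5))
           = Σ P(x) log₂(P(x)) + log₂(5)
           = log₂(5) - H(P)

H(P) = -Σ P(x) log₂(P(x)):
  -P(1)·log₂(P(1)) = -(0.0125)·log₂(0.0125) = 0.07902
  -P(2)·log₂(P(2)) = -(0.7185)·log₂(0.7185) = 0.34268
  -P(3)·log₂(P(3)) = -(0.0099)·log₂(0.0099) = 0.06592
  -P(4)·log₂(P(4)) = -(0.0145)·log₂(0.0145) = 0.08856
  -P(5)·log₂(P(5)) = -(0.2446)·log₂(0.2446) = 0.49691
H(P) = 0.07902 + 0.34268 + 0.06592 + 0.08856 + 0.49691 = 1.07309 bits

log₂(5) = 2.32193 bits

D_KL(P||U) = 2.32193 - 1.07309 = 1.24884 ≈ 1.2488 bits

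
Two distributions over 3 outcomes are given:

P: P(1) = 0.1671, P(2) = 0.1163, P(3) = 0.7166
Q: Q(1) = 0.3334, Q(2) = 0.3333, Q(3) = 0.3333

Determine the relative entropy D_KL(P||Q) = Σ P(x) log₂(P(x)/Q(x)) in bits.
0.4482 bits

D_KL(P||Q) = Σ P(x) log₂(P(x)/Q(x))

Computing term by term:
  P(1)·log₂(P(1)/Q(1)) = 0.1671·log₂(0.1671/0.3334) = -0.16652
  P(2)·log₂(P(2)/Q(2)) = 0.1163·log₂(0.1163/0.3333) = -0.17666
  P(3)·log₂(P(3)/Q(3)) = 0.7166·log₂(0.7166/0.3333) = 0.79137

D_KL(P||Q) = -0.16652 - 0.17666 + 0.79137 = 0.44819 ≈ 0.4482 bits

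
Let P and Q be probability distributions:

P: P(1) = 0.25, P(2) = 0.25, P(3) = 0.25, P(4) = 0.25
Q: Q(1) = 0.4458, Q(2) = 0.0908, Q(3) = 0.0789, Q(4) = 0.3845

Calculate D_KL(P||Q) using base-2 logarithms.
0.4174 bits

D_KL(P||Q) = Σ P(x) log₂(P(x)/Q(x))

Computing term by term:
  P(1)·log₂(P(1)/Q(1)) = 0.25·log₂(0.25/0.4458) = -0.20862
  P(2)·log₂(P(2)/Q(2)) = 0.25·log₂(0.25/0.0908) = 0.36529
  P(3)·log₂(P(3)/Q(3)) = 0.25·log₂(0.25/0.0789) = 0.41596
  P(4)·log₂(P(4)/Q(4)) = 0.25·log₂(0.25/0.3845) = -0.15526

D_KL(P||Q) = -0.20862 + 0.36529 + 0.41596 - 0.15526 = 0.41737 ≈ 0.4174 bits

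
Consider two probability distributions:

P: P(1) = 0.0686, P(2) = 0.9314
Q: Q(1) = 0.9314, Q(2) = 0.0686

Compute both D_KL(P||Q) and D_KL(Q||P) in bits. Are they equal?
D_KL(P||Q) = 3.2468 bits, D_KL(Q||P) = 3.2468 bits. Yes, in this case they are equal (although KL divergence is not symmetric in general).

D_KL(P||Q) = Σ P(x) log₂(P(x)/Q(x))

Computing term by term:
  P(1)·log₂(P(1)/Q(1)) = 0.0686·log₂(0.0686/0.9314) = -0.25815
  P(2)·log₂(P(2)/Q(2)) = 0.9314·log₂(0.9314/0.0686) = 3.50497

D_KL(P||Q) = -0.25815 + 3.50497 = 3.24682 ≈ 3.2468 bits

D_KL(Q||P) = Σ Q(x) log₂(Q(x)/P(x))

Computing term by term:
  Q(1)·log₂(Q(1)/P(1)) = 0.9314·log₂(0.9314/0.0686) = 3.50497
  Q(2)·log₂(Q(2)/P(2)) = 0.0686·log₂(0.0686/0.9314) = -0.25815

D_KL(Q||P) = 3.50497 - 0.25815 = 3.24682 ≈ 3.2468 bits

These ARE equal here. Q is P with outcomes relabeled (Q(1) = P(2), Q(2) = P(1)) by a relabeling that is its own inverse, so the two sums contain exactly the same terms in a different order. This is a special case — KL divergence is not symmetric in general: D_KL(P||Q) ≠ D_KL(Q||P) for most P, Q.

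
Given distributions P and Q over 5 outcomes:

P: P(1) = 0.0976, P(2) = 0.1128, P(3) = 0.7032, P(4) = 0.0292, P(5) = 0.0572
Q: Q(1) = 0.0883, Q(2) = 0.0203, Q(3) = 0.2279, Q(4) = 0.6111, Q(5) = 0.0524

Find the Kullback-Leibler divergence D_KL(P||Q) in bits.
1.3154 bits

D_KL(P||Q) = Σ P(x) log₂(P(x)/Q(x))

Computing term by term:
  P(1)·log₂(P(1)/Q(1)) = 0.0976·log₂(0.0976/0.0883) = 0.01410
  P(2)·log₂(P(2)/Q(2)) = 0.1128·log₂(0.1128/0.0203) = 0.27909
  P(3)·log₂(P(3)/Q(3)) = 0.7032·log₂(0.7032/0.2279) = 1.14308
  P(4)·log₂(P(4)/Q(4)) = 0.0292·log₂(0.0292/0.6111) = -0.12811
  P(5)·log₂(P(5)/Q(5)) = 0.0572·log₂(0.0572/0.0524) = 0.00723

D_KL(P||Q) = 0.01410 + 0.27909 + 1.14308 - 0.12811 + 0.00723 = 1.31539 ≈ 1.3154 bits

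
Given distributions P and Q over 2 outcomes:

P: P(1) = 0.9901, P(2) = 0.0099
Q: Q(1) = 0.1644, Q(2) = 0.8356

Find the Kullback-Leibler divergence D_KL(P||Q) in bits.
2.5014 bits

D_KL(P||Q) = Σ P(x) log₂(P(x)/Q(x))

Computing term by term:
  P(1)·log₂(P(1)/Q(1)) = 0.9901·log₂(0.9901/0.1644) = 2.56472
  P(2)·log₂(P(2)/Q(2)) = 0.0099·log₂(0.0099/0.8356) = -0.06335

D_KL(P||Q) = 2.56472 - 0.06335 = 2.50137 ≈ 2.5014 bits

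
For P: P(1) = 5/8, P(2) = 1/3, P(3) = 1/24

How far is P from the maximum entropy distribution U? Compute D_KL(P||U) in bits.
0.4418 bits

U(i) = 1/3 for all i

D_KL(P||U) = Σ P(x) log₂(P(x) / (1/3))
           = Σ P(x) log₂(P(x)) + log₂(3)
           = log₂(3) - H(P)

H(P) = -Σ P(x) log₂(P(x)):
  -P(1)·log₂(P(1)) = -(5/8)·log₂(5/8) = 0.42379
  -P(2)·log₂(P(2)) = -(1/3)·log₂(1/3) = 0.52832
  -P(3)·log₂(P(3)) = -(1/24)·log₂(1/24) = 0.19104
H(P) = 0.42379 + 0.52832 + 0.19104 = 1.14315 bits

log₂(3) = 1.58496 bits

D_KL(P||U) = 1.58496 - 1.14315 = 0.44181 ≈ 0.4418 bits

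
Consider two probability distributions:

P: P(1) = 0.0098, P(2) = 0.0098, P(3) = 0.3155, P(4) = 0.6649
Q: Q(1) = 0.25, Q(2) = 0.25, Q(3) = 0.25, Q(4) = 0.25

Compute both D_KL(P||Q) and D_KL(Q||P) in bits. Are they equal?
D_KL(P||Q) = 0.9526 bits, D_KL(Q||P) = 1.8998 bits. No, they are not equal.

D_KL(P||Q) = Σ P(x) log₂(P(x)/Q(x))

Computing term by term:
  P(1)·log₂(P(1)/Q(1)) = 0.0098·log₂(0.0098/0.25) = -0.04580
  P(2)·log₂(P(2)/Q(2)) = 0.0098·log₂(0.0098/0.25) = -0.04580
  P(3)·log₂(P(3)/Q(3)) = 0.3155·log₂(0.3155/0.25) = 0.10592
  P(4)·log₂(P(4)/Q(4)) = 0.6649·log₂(0.6649/0.25) = 0.93831

D_KL(P||Q) = -0.04580 - 0.04580 + 0.10592 + 0.93831 = 0.95263 ≈ 0.9526 bits

D_KL(Q||P) = Σ Q(x) log₂(Q(x)/P(x))

Computing term by term:
  Q(1)·log₂(Q(1)/P(1)) = 0.25·log₂(0.25/0.0098) = 1.16825
  Q(2)·log₂(Q(2)/P(2)) = 0.25·log₂(0.25/0.0098) = 1.16825
  Q(3)·log₂(Q(3)/P(3)) = 0.25·log₂(0.25/0.3155) = -0.08393
  Q(4)·log₂(Q(4)/P(4)) = 0.25·log₂(0.25/0.6649) = -0.35280

D_KL(Q||P) = 1.16825 + 1.16825 - 0.08393 - 0.35280 = 1.89977 ≈ 1.8998 bits

These are NOT equal (difference: 0.9472 bits). KL divergence is asymmetric: D_KL(P||Q) ≠ D_KL(Q||P) in general.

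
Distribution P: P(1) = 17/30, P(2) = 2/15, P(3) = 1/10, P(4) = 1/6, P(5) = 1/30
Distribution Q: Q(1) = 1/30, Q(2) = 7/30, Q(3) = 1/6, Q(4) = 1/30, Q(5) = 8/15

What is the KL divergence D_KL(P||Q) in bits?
2.3885 bits

D_KL(P||Q) = Σ P(x) log₂(P(x)/Q(x))

Computing term by term:
  P(1)·log₂(P(1)/Q(1)) = (17/30)·log₂((17/30)/(1/30)) = 2.31623
  P(2)·log₂(P(2)/Q(2)) = (2/15)·log₂((2/15)/(7/30)) = -0.10765
  P(3)·log₂(P(3)/Q(3)) = (1/10)·log₂((1/10)/(1/6)) = -0.07370
  P(4)·log₂(P(4)/Q(4)) = (1/6)·log₂((1/6)/(1/30)) = 0.38699
  P(5)·log₂(P(5)/Q(5)) = (1/30)·log₂((1/30)/(8/15)) = -0.13333

D_KL(P||Q) = 2.31623 - 0.10765 - 0.07370 + 0.38699 - 0.13333 = 2.38854 ≈ 2.3885 bits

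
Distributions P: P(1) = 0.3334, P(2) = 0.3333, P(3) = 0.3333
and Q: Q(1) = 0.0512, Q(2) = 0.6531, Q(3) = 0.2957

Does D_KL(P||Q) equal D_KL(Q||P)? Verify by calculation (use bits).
D_KL(P||Q) = 0.6353 bits, D_KL(Q||P) = 0.4444 bits. No — D_KL(P||Q) ≠ D_KL(Q||P) for this pair.

D_KL(P||Q) = Σ P(x) log₂(P(x)/Q(x))

Computing term by term:
  P(1)·log₂(P(1)/Q(1)) = 0.3334·log₂(0.3334/0.0512) = 0.90119
  P(2)·log₂(P(2)/Q(2)) = 0.3333·log₂(0.3333/0.6531) = -0.32346
  P(3)·log₂(P(3)/Q(3)) = 0.3333·log₂(0.3333/0.2957) = 0.05756

D_KL(P||Q) = 0.90119 - 0.32346 + 0.05756 = 0.63529 ≈ 0.6353 bits

D_KL(Q||P) = Σ Q(x) log₂(Q(x)/P(x))

Computing term by term:
  Q(1)·log₂(Q(1)/P(1)) = 0.0512·log₂(0.0512/0.3334) = -0.13840
  Q(2)·log₂(Q(2)/P(2)) = 0.6531·log₂(0.6531/0.3333) = 0.63382
  Q(3)·log₂(Q(3)/P(3)) = 0.2957·log₂(0.2957/0.3333) = -0.05106

D_KL(Q||P) = -0.13840 + 0.63382 - 0.05106 = 0.44436 ≈ 0.4444 bits

These are NOT equal (difference: 0.1909 bits). KL divergence is asymmetric: D_KL(P||Q) ≠ D_KL(Q||P) in general.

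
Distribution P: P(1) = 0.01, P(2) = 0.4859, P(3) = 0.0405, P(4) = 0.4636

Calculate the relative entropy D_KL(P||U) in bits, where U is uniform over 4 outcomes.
0.7261 bits

U(i) = 1/4 for all i

D_KL(P||U) = Σ P(x) log₂(P(x) / (1/4))
           = Σ P(x) log₂(P(x)) + log₂(4)
           = log₂(4) - H(P)

H(P) = -Σ P(x) log₂(P(x)):
  -P(1)·log₂(P(1)) = -(0.01)·log₂(0.01) = 0.06644
  -P(2)·log₂(P(2)) = -(0.4859)·log₂(0.4859) = 0.50595
  -P(3)·log₂(P(3)) = -(0.0405)·log₂(0.0405) = 0.18735
  -P(4)·log₂(P(4)) = -(0.4636)·log₂(0.4636) = 0.51415
H(P) = 0.06644 + 0.50595 + 0.18735 + 0.51415 = 1.27389 bits

log₂(4) = 2.00000 bits

D_KL(P||U) = 2.00000 - 1.27389 = 0.72611 ≈ 0.7261 bits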